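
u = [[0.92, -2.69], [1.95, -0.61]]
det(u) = 4.684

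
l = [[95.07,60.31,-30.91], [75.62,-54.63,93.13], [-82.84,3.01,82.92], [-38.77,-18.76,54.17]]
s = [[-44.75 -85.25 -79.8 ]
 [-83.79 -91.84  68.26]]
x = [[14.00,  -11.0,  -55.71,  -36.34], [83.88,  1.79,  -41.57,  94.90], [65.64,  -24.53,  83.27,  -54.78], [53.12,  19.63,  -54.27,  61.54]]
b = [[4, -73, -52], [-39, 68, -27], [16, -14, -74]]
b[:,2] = [-52, -27, -74]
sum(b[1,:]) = 2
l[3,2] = 54.17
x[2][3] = -54.78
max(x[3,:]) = 61.54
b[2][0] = 16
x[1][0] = 83.88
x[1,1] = 1.79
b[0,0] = 4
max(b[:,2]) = -27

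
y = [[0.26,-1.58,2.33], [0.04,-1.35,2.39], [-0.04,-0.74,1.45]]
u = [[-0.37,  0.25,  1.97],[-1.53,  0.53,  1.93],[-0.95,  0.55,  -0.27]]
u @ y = [[-0.16,-1.21,2.59], [-0.45,0.27,0.5], [-0.21,0.96,-1.29]]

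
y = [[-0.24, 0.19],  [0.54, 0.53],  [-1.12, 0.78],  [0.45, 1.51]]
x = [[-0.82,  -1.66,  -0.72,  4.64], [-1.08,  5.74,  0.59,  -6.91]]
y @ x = [[-0.01,1.49,0.28,-2.43],  [-1.02,2.15,-0.08,-1.16],  [0.08,6.34,1.27,-10.59],  [-2.0,7.92,0.57,-8.35]]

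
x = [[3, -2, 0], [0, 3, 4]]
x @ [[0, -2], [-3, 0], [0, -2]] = [[6, -6], [-9, -8]]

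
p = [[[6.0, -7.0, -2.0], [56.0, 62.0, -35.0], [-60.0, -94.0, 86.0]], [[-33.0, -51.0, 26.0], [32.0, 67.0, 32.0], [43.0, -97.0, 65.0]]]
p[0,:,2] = [-2.0, -35.0, 86.0]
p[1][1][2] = 32.0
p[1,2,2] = 65.0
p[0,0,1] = -7.0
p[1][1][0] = 32.0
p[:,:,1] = [[-7.0, 62.0, -94.0], [-51.0, 67.0, -97.0]]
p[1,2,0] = 43.0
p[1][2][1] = -97.0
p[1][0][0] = -33.0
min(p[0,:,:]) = -94.0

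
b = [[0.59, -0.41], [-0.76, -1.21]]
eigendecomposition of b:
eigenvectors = [[0.93, 0.2], [-0.36, 0.98]]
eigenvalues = [0.75, -1.37]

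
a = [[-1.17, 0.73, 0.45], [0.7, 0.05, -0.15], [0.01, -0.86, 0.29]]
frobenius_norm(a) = 1.86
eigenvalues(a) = [(-1.59+0j), (0.38+0.19j), (0.38-0.19j)]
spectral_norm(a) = 1.61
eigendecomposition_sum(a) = [[-1.20+0.00j, 0.71+0.00j, 0.34+0.00j], [(0.53-0j), -0.32-0.00j, -0.15-0.00j], [0.25-0.00j, (-0.15-0j), -0.07-0.00j]] + [[(0.01+0.09j), (0.01+0.2j), (0.05-0j)], [(0.08-0.01j), (0.18+0.01j), 0.00-0.05j], [-0.12+0.32j, (-0.36+0.67j), (0.18+0.09j)]] + [[0.01-0.09j, (0.01-0.2j), 0.05+0.00j], [0.08+0.01j, 0.18-0.01j, 0.05j], [(-0.12-0.32j), (-0.36-0.67j), 0.18-0.09j]]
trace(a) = -0.83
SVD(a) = [[-0.90, 0.07, 0.43], [0.36, -0.43, 0.83], [0.24, 0.9, 0.36]] @ diag([1.6071376088246305, 0.9063890558397405, 0.19664075303810274]) @ [[0.81, -0.53, -0.24], [-0.42, -0.82, 0.39], [0.41, 0.22, 0.89]]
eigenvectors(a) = [[(0.9+0j), 0.21-0.12j, (0.21+0.12j)],[-0.40+0.00j, (-0.1-0.21j), (-0.1+0.21j)],[-0.19+0.00j, 0.94+0.00j, 0.94-0.00j]]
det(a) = -0.29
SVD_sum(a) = [[-1.18, 0.76, 0.35], [0.47, -0.31, -0.14], [0.32, -0.21, -0.09]] + [[-0.03,-0.05,0.03],[0.16,0.32,-0.15],[-0.34,-0.67,0.32]] + [[0.03, 0.02, 0.07], [0.07, 0.04, 0.14], [0.03, 0.02, 0.06]]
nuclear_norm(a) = 2.71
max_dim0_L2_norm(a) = 1.36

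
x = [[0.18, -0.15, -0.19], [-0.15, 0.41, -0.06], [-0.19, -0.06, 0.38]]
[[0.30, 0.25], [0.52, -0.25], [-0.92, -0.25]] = x @ [[1.79, -0.19],[1.74, -0.81],[-1.24, -0.87]]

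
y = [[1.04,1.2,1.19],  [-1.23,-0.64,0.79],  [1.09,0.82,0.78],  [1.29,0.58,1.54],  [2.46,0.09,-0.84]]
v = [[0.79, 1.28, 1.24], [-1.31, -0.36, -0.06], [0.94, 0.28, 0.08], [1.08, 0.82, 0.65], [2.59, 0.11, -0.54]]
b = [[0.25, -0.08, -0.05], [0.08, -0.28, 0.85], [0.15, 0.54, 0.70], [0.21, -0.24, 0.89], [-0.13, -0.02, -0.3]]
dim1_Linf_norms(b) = [0.25, 0.85, 0.7, 0.89, 0.3]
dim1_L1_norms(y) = [3.43, 2.66, 2.69, 3.41, 3.39]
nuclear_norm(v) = 5.43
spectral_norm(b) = 1.47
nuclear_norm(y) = 6.92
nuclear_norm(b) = 2.41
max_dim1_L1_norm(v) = 3.31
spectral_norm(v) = 3.48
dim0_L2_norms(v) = [3.33, 1.59, 1.5]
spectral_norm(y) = 3.67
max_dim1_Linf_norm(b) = 0.89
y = v + b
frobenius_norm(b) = 1.64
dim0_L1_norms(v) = [6.71, 2.85, 2.57]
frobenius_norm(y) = 4.48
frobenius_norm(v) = 3.99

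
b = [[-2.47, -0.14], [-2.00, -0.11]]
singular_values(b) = [3.18, 0.0]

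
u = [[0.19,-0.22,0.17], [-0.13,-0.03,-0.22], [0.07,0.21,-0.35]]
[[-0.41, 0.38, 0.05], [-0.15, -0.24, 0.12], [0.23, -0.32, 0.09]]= u @[[-0.23, 0.75, 0.14],[2.08, -0.52, -0.52],[0.54, 0.74, -0.54]]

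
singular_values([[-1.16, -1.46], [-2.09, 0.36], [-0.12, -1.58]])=[2.54, 2.0]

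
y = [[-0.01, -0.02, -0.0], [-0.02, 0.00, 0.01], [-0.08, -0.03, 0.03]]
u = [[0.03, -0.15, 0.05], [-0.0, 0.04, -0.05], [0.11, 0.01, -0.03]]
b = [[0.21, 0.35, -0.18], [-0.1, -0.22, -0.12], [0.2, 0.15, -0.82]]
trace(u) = 0.04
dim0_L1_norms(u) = [0.14, 0.2, 0.13]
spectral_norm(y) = 0.09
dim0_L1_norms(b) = [0.51, 0.72, 1.12]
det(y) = 0.00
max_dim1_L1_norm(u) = 0.23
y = b @ u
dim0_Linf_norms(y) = [0.08, 0.03, 0.03]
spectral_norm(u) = 0.17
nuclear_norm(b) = 1.33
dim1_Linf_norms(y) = [0.02, 0.02, 0.08]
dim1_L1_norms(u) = [0.23, 0.09, 0.15]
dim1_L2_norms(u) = [0.16, 0.06, 0.11]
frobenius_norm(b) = 1.00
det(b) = -0.00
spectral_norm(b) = 0.91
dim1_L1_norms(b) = [0.74, 0.44, 1.17]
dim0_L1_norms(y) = [0.11, 0.05, 0.04]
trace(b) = -0.83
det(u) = 0.00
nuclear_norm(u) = 0.32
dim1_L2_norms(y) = [0.02, 0.02, 0.09]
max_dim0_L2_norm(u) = 0.16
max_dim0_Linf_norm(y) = 0.08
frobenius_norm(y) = 0.10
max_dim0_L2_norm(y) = 0.08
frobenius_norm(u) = 0.21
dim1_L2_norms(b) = [0.45, 0.27, 0.86]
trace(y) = 0.02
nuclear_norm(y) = 0.11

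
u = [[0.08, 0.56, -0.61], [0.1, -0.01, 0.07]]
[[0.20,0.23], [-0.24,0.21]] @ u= [[0.04, 0.11, -0.11],[0.0, -0.14, 0.16]]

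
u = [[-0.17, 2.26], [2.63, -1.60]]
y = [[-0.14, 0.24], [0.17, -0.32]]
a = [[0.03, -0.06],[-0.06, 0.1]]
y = u @ a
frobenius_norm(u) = 3.82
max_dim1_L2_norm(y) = 0.36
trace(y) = -0.46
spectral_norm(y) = 0.46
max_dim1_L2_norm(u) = 3.08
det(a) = -0.00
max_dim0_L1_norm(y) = 0.56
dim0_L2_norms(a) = [0.07, 0.12]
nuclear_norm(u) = 5.09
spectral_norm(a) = 0.13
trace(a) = 0.13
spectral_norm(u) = 3.45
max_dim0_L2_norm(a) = 0.12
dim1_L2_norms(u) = [2.27, 3.08]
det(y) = 0.00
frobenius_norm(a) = 0.13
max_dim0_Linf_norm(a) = 0.1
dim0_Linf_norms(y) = [0.17, 0.32]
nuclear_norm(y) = 0.47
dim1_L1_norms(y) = [0.38, 0.49]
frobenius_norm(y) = 0.46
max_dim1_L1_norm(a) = 0.16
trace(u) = -1.77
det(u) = -5.67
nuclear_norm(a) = 0.14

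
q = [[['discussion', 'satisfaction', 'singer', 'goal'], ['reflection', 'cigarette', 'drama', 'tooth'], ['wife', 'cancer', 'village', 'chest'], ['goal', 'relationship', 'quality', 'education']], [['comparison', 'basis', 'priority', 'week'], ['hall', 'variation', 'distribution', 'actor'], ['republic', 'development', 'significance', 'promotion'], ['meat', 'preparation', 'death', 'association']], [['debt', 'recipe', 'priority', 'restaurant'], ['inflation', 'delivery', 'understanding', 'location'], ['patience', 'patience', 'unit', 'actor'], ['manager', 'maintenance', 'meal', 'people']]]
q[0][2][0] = 'wife'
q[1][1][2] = 'distribution'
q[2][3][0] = 'manager'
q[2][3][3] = 'people'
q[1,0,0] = 'comparison'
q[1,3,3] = 'association'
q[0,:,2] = ['singer', 'drama', 'village', 'quality']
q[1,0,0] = 'comparison'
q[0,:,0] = ['discussion', 'reflection', 'wife', 'goal']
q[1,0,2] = 'priority'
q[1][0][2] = 'priority'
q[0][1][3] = 'tooth'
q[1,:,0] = ['comparison', 'hall', 'republic', 'meat']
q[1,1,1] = 'variation'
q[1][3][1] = 'preparation'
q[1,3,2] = 'death'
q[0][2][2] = 'village'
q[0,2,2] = 'village'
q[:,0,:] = [['discussion', 'satisfaction', 'singer', 'goal'], ['comparison', 'basis', 'priority', 'week'], ['debt', 'recipe', 'priority', 'restaurant']]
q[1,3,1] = 'preparation'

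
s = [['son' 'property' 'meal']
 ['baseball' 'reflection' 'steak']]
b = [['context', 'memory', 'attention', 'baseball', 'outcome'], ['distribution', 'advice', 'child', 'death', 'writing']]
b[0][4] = 'outcome'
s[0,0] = 'son'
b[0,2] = 'attention'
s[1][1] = 'reflection'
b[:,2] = ['attention', 'child']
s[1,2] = 'steak'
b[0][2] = 'attention'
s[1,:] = ['baseball', 'reflection', 'steak']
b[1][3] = 'death'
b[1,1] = 'advice'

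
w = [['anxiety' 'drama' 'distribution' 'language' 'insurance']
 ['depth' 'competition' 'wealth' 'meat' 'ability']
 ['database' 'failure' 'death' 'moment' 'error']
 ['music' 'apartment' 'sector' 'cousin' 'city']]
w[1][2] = 'wealth'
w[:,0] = ['anxiety', 'depth', 'database', 'music']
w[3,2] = 'sector'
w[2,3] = 'moment'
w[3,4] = 'city'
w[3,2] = 'sector'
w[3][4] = 'city'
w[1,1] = 'competition'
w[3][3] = 'cousin'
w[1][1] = 'competition'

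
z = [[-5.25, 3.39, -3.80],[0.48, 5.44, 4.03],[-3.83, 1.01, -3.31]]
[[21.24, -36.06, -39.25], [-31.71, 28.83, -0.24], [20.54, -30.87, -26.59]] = z @ [[-0.2,4.23,4.02],  [-1.13,1.34,-2.37],  [-6.32,4.84,2.66]]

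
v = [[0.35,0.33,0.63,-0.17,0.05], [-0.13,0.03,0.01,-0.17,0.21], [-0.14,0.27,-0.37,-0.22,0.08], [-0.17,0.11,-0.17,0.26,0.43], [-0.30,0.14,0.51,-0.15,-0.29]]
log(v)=[[-0.0, -5.17, 10.33, 1.47, -0.73], [-2.06, 17.02, -28.34, -4.77, 3.93], [-0.81, 4.98, -8.59, -1.55, 0.89], [-1.59, 16.23, -24.81, -4.66, 3.85], [2.21, -29.85, 48.73, 6.76, -7.40]]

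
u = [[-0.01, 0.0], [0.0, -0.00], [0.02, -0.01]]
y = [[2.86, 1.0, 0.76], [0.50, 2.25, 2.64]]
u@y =[[-0.03, -0.01, -0.01], [0.0, 0.00, 0.0], [0.05, -0.0, -0.01]]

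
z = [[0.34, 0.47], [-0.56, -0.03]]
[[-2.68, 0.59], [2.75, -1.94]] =z@ [[-4.8,  3.54], [-2.22,  -1.31]]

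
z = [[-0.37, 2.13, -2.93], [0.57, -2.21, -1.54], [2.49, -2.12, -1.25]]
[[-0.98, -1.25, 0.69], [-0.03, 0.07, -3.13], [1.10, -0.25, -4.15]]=z @ [[0.55, -0.19, -0.65],[-0.02, -0.26, 0.90],[0.25, 0.26, 0.50]]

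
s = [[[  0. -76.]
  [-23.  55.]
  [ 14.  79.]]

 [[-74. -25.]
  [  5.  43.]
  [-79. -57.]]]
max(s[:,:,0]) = 14.0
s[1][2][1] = -57.0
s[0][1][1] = 55.0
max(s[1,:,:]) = 43.0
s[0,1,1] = 55.0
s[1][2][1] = -57.0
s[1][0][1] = -25.0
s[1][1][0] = 5.0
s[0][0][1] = -76.0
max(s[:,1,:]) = 55.0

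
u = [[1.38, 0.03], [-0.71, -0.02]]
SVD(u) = [[-0.89, 0.46], [0.46, 0.89]] @ diag([1.552347747652225, 0.004058369015272604]) @ [[-1.00,-0.02],[0.02,-1.0]]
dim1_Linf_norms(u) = [1.38, 0.71]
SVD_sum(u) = [[1.38, 0.03], [-0.71, -0.02]] + [[0.00, -0.0], [0.0, -0.00]]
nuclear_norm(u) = 1.56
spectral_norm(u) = 1.55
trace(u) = 1.36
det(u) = -0.01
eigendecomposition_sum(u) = [[1.38, 0.03], [-0.71, -0.02]] + [[0.00, 0.0], [-0.00, -0.0]]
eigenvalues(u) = [1.36, -0.0]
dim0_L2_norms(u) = [1.55, 0.04]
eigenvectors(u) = [[0.89, -0.02],[-0.46, 1.0]]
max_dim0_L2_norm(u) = 1.55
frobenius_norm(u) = 1.55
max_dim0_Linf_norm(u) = 1.38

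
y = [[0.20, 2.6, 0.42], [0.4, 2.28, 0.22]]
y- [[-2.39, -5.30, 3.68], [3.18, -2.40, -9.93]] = [[2.59, 7.9, -3.26], [-2.78, 4.68, 10.15]]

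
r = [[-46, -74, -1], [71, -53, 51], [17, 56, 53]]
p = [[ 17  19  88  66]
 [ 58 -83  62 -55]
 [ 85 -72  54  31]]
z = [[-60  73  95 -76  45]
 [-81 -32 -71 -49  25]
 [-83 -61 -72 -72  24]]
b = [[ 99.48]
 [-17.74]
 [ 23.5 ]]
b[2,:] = [23.5]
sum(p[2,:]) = 98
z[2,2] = -72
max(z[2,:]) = 24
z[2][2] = -72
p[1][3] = -55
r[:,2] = [-1, 51, 53]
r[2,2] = 53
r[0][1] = -74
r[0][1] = -74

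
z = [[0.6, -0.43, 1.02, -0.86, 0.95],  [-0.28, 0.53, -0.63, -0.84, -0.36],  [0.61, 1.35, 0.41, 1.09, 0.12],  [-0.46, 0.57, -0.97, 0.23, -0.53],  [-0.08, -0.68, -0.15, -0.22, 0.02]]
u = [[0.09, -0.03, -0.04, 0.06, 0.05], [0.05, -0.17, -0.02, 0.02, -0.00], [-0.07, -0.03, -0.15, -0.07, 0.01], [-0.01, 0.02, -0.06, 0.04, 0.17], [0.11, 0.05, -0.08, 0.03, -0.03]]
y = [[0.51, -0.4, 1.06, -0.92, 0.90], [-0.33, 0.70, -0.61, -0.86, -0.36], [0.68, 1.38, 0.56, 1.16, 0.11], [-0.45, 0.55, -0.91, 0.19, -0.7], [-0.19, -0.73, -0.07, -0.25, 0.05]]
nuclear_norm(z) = 5.75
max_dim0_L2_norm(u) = 0.19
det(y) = 0.00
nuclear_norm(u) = 0.74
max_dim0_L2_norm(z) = 1.75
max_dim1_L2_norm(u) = 0.19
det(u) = 0.00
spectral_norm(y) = 2.35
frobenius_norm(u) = 0.37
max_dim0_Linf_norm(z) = 1.35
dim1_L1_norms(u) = [0.27, 0.26, 0.33, 0.3, 0.3]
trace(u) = -0.22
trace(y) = 2.01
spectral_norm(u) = 0.22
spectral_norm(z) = 2.33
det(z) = -0.12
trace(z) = 1.79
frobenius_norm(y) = 3.40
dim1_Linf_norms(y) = [1.06, 0.86, 1.38, 0.91, 0.73]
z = u + y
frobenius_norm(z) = 3.28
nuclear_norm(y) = 5.71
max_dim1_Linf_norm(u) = 0.17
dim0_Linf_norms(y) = [0.68, 1.38, 1.06, 1.16, 0.9]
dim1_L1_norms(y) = [3.79, 2.86, 3.89, 2.8, 1.29]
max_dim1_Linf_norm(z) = 1.35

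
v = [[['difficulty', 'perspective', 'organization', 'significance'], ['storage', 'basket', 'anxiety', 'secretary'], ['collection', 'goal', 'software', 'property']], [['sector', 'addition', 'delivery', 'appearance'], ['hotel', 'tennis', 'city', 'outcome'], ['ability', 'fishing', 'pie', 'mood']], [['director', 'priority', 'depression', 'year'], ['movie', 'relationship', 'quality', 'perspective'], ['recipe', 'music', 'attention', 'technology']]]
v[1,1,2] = 'city'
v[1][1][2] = 'city'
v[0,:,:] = [['difficulty', 'perspective', 'organization', 'significance'], ['storage', 'basket', 'anxiety', 'secretary'], ['collection', 'goal', 'software', 'property']]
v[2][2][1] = 'music'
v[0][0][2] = 'organization'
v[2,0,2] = 'depression'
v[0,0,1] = 'perspective'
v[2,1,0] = 'movie'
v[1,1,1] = 'tennis'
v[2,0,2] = 'depression'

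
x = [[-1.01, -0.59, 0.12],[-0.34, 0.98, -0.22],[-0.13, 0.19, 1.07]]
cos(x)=[[0.46,  -0.01,  -0.06],[-0.01,  0.48,  0.2],[0.03,  -0.19,  0.49]]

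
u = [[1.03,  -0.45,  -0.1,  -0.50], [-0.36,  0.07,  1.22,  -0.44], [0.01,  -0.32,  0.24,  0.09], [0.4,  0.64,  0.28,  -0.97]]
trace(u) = 0.37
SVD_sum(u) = [[0.06, 0.09, 0.23, -0.25], [0.19, 0.26, 0.67, -0.73], [0.0, 0.00, 0.01, -0.01], [0.19, 0.28, 0.70, -0.77]] + [[0.87, -0.15, -0.54, -0.33], [-0.62, 0.11, 0.39, 0.23], [-0.08, 0.01, 0.05, 0.03], [0.31, -0.05, -0.19, -0.12]] + [[0.1,-0.39,0.21,0.08], [0.07,-0.30,0.16,0.06], [0.08,-0.34,0.18,0.07], [-0.10,0.42,-0.23,-0.09]] + [[-0.00, -0.00, -0.00, -0.0], [-0.00, -0.0, -0.00, -0.0], [0.0, 0.00, 0.00, 0.00], [0.0, 0.00, 0.0, 0.00]]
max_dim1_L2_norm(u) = 1.35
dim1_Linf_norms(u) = [1.03, 1.22, 0.32, 0.97]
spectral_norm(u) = 1.55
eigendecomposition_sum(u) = [[(1.1+0j), -0.39-0.00j, -0.77+0.00j, -0.22+0.00j], [(-0.29-0j), (0.1+0j), (0.2-0j), (0.06+0j)], [0.14+0.00j, (-0.05-0j), -0.10+0.00j, (-0.03+0j)], [(0.14+0j), -0.05-0.00j, -0.10+0.00j, -0.03+0.00j]] + [[-0.03+0.15j, (-0.03+0.33j), 0.33-0.21j, (-0.14-0.25j)], [-0.04+0.23j, (-0.01+0.53j), (0.5-0.36j), -0.25-0.38j], [(-0.06+0.03j), -0.13+0.07j, (0.17+0.07j), 0.06-0.12j], [0.13+0.22j, 0.35+0.46j, 0.18-0.66j, (-0.47-0.15j)]] + [[(-0.03-0.15j), (-0.03-0.33j), (0.33+0.21j), (-0.14+0.25j)], [(-0.04-0.23j), (-0.01-0.53j), (0.5+0.36j), -0.25+0.38j], [-0.06-0.03j, -0.13-0.07j, (0.17-0.07j), 0.06+0.12j], [(0.13-0.22j), (0.35-0.46j), 0.18+0.66j, (-0.47+0.15j)]] + [[-0.00+0.00j, -0.00+0.00j, 0.01-0.00j, 0.00-0.00j], [(-0+0j), (-0+0j), 0.01-0.00j, 0.00-0.00j], [(-0+0j), (-0+0j), (0.01-0j), -0j], [-0.00+0.00j, (-0+0j), 0.01-0.00j, 0.00-0.00j]]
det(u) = 0.00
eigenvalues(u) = [(1.07+0j), (-0.35+0.59j), (-0.35-0.59j), (0.01+0j)]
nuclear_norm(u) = 3.81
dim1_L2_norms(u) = [1.23, 1.35, 0.41, 1.26]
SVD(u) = [[0.23,0.78,0.54,-0.22], [0.67,-0.56,0.41,-0.26], [0.01,-0.07,0.46,0.88], [0.70,0.28,-0.57,0.32]] @ diag([1.5541960066756817, 1.3923188728810818, 0.8619282662529489, 0.0016102442991433891]) @ [[0.18, 0.25, 0.64, -0.70], [0.8, -0.14, -0.50, -0.3], [0.21, -0.84, 0.46, 0.17], [0.53, 0.45, 0.35, 0.62]]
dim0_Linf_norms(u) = [1.03, 0.64, 1.22, 0.97]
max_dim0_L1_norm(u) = 2.0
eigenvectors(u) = [[0.95+0.00j, -0.29-0.26j, (-0.29+0.26j), (0.54+0j)], [-0.25+0.00j, -0.48-0.38j, -0.48+0.38j, (0.45+0j)], [(0.12+0j), (0.02-0.18j), (0.02+0.18j), (0.36+0j)], [0.13+0.00j, -0.67+0.00j, -0.67-0.00j, (0.62+0j)]]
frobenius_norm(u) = 2.26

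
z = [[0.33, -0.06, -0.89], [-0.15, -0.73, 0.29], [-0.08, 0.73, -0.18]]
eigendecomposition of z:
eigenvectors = [[-0.95, 0.85, 0.43], [0.17, 0.05, -0.62], [0.26, 0.53, 0.65]]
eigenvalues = [0.58, -0.23, -0.93]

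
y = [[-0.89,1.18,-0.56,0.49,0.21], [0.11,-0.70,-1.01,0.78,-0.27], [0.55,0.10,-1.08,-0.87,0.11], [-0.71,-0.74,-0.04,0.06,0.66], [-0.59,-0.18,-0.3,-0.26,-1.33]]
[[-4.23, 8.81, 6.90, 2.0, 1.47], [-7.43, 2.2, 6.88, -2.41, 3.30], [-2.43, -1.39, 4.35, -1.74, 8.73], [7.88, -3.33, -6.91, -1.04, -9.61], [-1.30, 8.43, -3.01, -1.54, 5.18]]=y @[[-4.70, -3.64, 4.98, -0.09, 4.79], [-3.56, 3.73, 4.89, 1.93, 3.91], [4.21, -2.3, -5.4, 1.34, -4.92], [-5.35, 1.94, 5.36, 0.57, -1.11], [3.64, -5.09, -0.44, 0.52, -5.22]]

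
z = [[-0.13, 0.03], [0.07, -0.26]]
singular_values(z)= [0.28, 0.11]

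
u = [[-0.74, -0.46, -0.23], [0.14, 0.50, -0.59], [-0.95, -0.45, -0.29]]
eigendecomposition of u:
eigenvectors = [[0.61, -0.52, -0.31], [0.21, 0.76, 0.94], [0.76, 0.39, -0.16]]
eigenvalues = [-1.19, 0.1, 0.55]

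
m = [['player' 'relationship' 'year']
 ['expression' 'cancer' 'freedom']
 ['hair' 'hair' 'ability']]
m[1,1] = 'cancer'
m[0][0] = 'player'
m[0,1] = 'relationship'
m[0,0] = 'player'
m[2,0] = 'hair'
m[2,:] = ['hair', 'hair', 'ability']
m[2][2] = 'ability'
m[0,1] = 'relationship'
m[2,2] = 'ability'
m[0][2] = 'year'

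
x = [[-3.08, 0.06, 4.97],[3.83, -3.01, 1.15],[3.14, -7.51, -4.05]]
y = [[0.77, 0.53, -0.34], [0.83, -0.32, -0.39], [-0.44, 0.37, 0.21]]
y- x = [[3.85, 0.47, -5.31],[-3.00, 2.69, -1.54],[-3.58, 7.88, 4.26]]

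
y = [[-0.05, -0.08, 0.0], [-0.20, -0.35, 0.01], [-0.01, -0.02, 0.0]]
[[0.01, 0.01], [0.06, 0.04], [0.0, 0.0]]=y @ [[-0.1,  0.08], [-0.11,  -0.13], [-0.25,  0.59]]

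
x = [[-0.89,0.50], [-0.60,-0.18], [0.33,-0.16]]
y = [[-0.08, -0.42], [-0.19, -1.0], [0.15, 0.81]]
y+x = [[-0.97, 0.08], [-0.79, -1.18], [0.48, 0.65]]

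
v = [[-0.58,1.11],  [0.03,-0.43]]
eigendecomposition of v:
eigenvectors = [[-0.99, -0.97], [0.11, -0.24]]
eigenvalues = [-0.7, -0.31]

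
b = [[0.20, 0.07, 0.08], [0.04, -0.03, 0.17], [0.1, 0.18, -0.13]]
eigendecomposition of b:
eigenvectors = [[0.86, 0.54, -0.05], [0.34, -0.72, -0.58], [0.37, -0.44, 0.81]]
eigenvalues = [0.26, 0.04, -0.26]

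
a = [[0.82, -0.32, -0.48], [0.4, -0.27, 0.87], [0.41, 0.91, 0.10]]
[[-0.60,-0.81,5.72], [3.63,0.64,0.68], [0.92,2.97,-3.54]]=a @ [[1.35, 0.81, 3.51], [0.01, 2.77, -5.20], [3.55, 1.22, -2.45]]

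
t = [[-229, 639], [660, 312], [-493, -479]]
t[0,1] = 639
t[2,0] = -493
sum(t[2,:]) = -972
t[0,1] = 639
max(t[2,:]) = -479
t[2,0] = -493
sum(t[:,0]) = -62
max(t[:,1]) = 639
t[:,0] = [-229, 660, -493]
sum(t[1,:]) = 972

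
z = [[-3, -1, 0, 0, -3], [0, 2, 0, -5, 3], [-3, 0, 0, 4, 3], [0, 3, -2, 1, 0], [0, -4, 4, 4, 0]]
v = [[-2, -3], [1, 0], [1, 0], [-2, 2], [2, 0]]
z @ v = [[-1, 9], [18, -10], [4, 17], [-1, 2], [-8, 8]]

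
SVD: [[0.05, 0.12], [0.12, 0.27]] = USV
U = [[-0.4,-0.92], [-0.92,0.40]]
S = [0.32, 0.0]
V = [[-0.40, -0.92],[0.92, -0.4]]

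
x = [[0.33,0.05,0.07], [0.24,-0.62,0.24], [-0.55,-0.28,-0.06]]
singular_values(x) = [0.72, 0.7, 0.0]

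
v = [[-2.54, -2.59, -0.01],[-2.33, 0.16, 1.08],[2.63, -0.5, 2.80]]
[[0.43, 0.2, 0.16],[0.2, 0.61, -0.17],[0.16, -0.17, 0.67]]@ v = [[-1.14, -1.16, 0.66], [-2.38, -0.34, 0.18], [1.75, -0.78, 1.69]]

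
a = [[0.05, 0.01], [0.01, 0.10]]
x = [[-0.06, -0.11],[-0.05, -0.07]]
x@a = [[-0.00, -0.01], [-0.00, -0.01]]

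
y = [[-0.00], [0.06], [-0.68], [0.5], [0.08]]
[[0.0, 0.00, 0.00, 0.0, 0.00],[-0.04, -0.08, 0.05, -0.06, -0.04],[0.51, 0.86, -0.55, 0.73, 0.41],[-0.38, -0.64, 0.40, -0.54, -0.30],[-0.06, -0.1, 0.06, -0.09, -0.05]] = y @ [[-0.75, -1.27, 0.81, -1.08, -0.61]]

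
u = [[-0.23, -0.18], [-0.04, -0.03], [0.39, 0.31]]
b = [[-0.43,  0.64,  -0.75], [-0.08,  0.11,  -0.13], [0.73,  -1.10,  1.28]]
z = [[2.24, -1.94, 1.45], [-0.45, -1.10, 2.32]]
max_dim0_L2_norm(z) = 2.74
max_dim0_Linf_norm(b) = 1.28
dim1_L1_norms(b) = [1.82, 0.32, 3.11]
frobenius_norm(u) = 0.58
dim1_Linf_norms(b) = [0.75, 0.13, 1.28]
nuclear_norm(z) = 5.69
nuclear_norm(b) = 2.15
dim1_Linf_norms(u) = [0.23, 0.04, 0.39]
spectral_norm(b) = 2.14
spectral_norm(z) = 3.71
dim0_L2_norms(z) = [2.28, 2.23, 2.74]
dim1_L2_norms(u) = [0.29, 0.05, 0.5]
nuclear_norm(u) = 0.58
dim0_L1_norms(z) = [2.69, 3.04, 3.77]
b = u @ z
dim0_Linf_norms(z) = [2.24, 1.94, 2.32]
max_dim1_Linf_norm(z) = 2.32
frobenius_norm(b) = 2.14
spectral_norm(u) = 0.58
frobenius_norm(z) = 4.20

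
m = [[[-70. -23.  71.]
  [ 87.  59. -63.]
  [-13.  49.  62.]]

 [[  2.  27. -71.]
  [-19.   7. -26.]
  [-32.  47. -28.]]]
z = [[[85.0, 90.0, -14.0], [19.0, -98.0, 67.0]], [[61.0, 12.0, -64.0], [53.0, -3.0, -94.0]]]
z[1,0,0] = 61.0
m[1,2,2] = -28.0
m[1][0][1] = 27.0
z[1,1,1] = -3.0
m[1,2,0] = -32.0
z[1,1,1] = -3.0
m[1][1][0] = -19.0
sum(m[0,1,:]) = 83.0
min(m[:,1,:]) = -63.0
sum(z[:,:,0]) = 218.0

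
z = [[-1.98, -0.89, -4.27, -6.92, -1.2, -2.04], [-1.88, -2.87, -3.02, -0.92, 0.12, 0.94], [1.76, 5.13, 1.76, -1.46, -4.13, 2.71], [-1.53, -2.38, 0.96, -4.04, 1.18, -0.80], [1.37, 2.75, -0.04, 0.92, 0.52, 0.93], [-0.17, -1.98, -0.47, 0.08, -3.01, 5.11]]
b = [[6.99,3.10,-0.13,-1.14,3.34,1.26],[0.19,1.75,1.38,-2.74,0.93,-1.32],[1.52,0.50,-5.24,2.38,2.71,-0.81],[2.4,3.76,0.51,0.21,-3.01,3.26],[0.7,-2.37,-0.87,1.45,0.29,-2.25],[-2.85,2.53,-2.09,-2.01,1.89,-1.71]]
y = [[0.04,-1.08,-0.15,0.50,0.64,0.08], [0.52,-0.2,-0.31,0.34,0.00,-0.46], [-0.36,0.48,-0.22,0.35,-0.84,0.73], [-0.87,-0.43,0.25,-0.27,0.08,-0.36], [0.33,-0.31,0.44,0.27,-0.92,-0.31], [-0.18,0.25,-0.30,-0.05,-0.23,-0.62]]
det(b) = -15.06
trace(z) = -1.50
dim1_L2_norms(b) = [8.52, 3.89, 6.61, 6.32, 3.76, 5.42]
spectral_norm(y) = 1.71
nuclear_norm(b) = 29.94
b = z @ y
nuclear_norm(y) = 5.96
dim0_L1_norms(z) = [8.69, 16.0, 10.52, 14.34, 10.16, 12.53]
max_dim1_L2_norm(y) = 1.36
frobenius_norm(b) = 14.65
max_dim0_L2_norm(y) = 1.42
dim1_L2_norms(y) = [1.36, 0.86, 1.33, 1.1, 1.19, 0.79]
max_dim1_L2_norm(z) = 8.74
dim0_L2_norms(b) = [8.1, 6.25, 5.9, 4.55, 5.66, 4.75]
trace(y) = -2.19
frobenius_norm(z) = 15.37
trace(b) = 2.29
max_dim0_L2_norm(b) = 8.1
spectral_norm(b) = 9.49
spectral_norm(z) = 10.59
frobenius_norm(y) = 2.76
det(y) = 0.00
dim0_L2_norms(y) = [1.14, 1.33, 0.72, 0.8, 1.42, 1.17]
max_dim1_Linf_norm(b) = 6.99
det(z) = -1773.73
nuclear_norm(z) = 31.06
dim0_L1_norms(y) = [2.3, 2.75, 1.67, 1.78, 2.71, 2.56]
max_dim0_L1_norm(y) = 2.75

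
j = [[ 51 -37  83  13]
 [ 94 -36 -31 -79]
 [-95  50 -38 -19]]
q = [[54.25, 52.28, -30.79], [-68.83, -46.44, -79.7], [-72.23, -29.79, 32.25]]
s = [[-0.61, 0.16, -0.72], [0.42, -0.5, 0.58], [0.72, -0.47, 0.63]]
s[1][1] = -0.499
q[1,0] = -68.83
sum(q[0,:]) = 75.74000000000001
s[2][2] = 0.631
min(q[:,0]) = -72.23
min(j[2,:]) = -95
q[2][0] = -72.23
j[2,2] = -38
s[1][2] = 0.576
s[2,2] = 0.631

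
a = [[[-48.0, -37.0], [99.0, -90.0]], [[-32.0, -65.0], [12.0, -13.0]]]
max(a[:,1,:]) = 99.0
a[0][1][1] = -90.0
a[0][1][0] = 99.0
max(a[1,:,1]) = -13.0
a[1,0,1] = -65.0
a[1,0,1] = -65.0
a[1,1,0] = 12.0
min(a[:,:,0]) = -48.0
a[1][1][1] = -13.0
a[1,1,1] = -13.0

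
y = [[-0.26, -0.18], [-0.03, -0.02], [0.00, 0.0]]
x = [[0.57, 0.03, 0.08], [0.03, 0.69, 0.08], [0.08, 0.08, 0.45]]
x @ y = [[-0.15,-0.1], [-0.03,-0.02], [-0.02,-0.02]]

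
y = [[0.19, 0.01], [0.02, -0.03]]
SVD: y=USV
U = [[-1.00, -0.1], [-0.1, 1.00]]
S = [0.19, 0.03]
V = [[-1.0, -0.04],  [0.04, -1.0]]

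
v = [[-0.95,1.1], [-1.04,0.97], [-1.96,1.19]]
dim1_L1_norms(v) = [2.05, 2.01, 3.15]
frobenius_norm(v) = 3.06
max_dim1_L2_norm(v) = 2.29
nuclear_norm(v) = 3.45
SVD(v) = [[-0.47, -0.70], [-0.47, -0.32], [-0.75, 0.64]] @ diag([3.0373686676168012, 0.4087683659234618]) @ [[0.79, -0.61],[-0.61, -0.79]]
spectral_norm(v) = 3.04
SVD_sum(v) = [[-1.13, 0.87], [-1.12, 0.87], [-1.8, 1.4]] + [[0.18, 0.23], [0.08, 0.10], [-0.16, -0.21]]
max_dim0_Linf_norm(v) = 1.96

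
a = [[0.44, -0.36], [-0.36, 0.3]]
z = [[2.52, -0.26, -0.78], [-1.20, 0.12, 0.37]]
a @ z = [[1.54, -0.16, -0.48], [-1.27, 0.13, 0.39]]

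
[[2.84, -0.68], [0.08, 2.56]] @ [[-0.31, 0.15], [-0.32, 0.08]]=[[-0.66,0.37],[-0.84,0.22]]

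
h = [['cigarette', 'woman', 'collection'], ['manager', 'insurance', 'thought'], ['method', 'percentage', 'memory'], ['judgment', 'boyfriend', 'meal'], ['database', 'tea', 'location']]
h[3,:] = ['judgment', 'boyfriend', 'meal']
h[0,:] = ['cigarette', 'woman', 'collection']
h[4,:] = ['database', 'tea', 'location']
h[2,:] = ['method', 'percentage', 'memory']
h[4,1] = 'tea'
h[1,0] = 'manager'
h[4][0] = 'database'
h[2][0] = 'method'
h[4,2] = 'location'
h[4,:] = ['database', 'tea', 'location']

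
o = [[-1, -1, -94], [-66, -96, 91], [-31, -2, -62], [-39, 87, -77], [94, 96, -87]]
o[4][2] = -87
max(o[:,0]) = 94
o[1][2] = 91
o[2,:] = [-31, -2, -62]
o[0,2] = -94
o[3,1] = 87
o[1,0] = -66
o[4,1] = 96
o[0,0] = -1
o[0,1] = -1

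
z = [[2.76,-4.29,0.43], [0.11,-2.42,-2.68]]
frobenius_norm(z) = 6.27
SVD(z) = [[-0.89, -0.46], [-0.46, 0.89]] @ diag([5.5866716426840295, 2.8366529496627053]) @ [[-0.45, 0.88, 0.15], [-0.42, -0.05, -0.91]]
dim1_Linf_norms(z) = [4.29, 2.68]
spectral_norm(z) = 5.59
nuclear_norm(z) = 8.42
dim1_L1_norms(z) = [7.48, 5.21]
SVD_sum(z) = [[2.21, -4.36, -0.77],[1.16, -2.29, -0.40]] + [[0.55,  0.07,  1.2], [-1.05,  -0.13,  -2.28]]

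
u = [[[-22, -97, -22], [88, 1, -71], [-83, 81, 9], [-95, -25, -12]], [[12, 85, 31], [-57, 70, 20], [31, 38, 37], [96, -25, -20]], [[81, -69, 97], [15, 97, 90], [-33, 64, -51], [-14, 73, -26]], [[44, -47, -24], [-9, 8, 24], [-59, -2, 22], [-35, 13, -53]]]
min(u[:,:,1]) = -97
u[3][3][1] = 13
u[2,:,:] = [[81, -69, 97], [15, 97, 90], [-33, 64, -51], [-14, 73, -26]]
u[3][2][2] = 22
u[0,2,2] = 9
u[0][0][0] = -22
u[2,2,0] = -33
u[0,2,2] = 9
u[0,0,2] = -22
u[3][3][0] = -35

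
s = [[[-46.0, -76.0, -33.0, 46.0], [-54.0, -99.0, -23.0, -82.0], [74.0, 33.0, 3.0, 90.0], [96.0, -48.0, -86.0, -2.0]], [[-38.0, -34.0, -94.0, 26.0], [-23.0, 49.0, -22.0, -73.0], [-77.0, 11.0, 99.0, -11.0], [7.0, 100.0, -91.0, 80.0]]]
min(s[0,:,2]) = -86.0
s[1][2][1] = 11.0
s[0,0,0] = -46.0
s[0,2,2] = 3.0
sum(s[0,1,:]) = -258.0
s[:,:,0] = [[-46.0, -54.0, 74.0, 96.0], [-38.0, -23.0, -77.0, 7.0]]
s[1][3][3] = 80.0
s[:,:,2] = [[-33.0, -23.0, 3.0, -86.0], [-94.0, -22.0, 99.0, -91.0]]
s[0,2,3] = 90.0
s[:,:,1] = [[-76.0, -99.0, 33.0, -48.0], [-34.0, 49.0, 11.0, 100.0]]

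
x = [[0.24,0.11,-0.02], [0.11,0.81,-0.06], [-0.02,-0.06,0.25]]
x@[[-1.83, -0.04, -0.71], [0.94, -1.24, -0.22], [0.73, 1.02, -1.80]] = [[-0.35, -0.17, -0.16],[0.52, -1.07, -0.15],[0.16, 0.33, -0.42]]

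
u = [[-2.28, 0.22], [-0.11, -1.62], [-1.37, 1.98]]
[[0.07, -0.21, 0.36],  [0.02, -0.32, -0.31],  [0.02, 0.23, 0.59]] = u @ [[-0.03, 0.11, -0.14], [-0.01, 0.19, 0.2]]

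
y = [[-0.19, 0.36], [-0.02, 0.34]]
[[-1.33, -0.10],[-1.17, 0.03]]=y @ [[0.58,  0.77],[-3.40,  0.14]]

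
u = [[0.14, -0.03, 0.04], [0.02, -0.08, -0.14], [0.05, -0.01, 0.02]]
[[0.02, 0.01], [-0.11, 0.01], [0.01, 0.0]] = u@[[0.14, 0.08], [0.60, -0.09], [0.44, -0.04]]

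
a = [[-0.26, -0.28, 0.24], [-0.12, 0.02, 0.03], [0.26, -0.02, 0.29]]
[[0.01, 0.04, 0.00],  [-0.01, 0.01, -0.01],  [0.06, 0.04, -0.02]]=a @ [[0.12, -0.05, 0.02], [-0.08, 0.04, -0.09], [0.09, 0.17, -0.08]]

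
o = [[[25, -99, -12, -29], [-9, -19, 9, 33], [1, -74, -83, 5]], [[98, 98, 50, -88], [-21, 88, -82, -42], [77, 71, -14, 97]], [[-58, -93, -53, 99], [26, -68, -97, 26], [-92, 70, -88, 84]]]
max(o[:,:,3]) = 99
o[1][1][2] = -82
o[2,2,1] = 70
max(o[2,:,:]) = 99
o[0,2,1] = -74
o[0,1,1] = -19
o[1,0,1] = 98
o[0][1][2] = 9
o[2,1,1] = -68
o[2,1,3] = 26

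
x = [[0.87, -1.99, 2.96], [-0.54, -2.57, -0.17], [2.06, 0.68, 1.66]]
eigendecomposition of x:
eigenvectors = [[-0.73,0.79,0.64], [0.08,-0.19,0.67], [-0.68,-0.59,-0.38]]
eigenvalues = [3.81, -0.87, -2.99]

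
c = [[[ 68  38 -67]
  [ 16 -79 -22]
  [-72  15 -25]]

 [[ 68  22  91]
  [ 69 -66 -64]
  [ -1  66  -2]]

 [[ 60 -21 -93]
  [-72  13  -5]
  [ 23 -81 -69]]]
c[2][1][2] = -5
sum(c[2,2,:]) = -127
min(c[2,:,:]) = -93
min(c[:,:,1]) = -81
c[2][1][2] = -5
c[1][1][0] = 69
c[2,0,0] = 60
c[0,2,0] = -72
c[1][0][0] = 68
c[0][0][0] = 68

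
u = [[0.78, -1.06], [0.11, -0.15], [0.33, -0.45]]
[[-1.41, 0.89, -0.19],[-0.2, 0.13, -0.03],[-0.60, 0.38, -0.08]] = u@[[0.07, 0.88, 0.71],  [1.38, -0.19, 0.70]]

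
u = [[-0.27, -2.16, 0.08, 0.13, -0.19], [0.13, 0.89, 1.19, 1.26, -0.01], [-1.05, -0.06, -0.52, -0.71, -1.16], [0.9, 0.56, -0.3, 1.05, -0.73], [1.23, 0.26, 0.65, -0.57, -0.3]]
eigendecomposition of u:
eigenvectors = [[(0.52+0j), -0.32+0.36j, -0.32-0.36j, (-0.58+0j), -0.58-0.00j], [(0.34+0j), 0.22+0.21j, 0.22-0.21j, 0.53+0.14j, (0.53-0.14j)], [-0.34+0.00j, -0.59+0.00j, -0.59-0.00j, 0.36-0.15j, 0.36+0.15j], [-0.43+0.00j, 0.10+0.04j, (0.1-0.04j), (-0.03+0.4j), -0.03-0.40j], [(-0.56+0j), (0.31+0.47j), (0.31-0.47j), -0.19-0.11j, -0.19+0.11j]]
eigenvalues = [(-1.66+0j), (-0.34+1.63j), (-0.34-1.63j), (1.6+0.43j), (1.6-0.43j)]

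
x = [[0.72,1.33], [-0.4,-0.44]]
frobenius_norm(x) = 1.63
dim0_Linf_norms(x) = [0.72, 1.33]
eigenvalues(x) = [(0.14+0.44j), (0.14-0.44j)]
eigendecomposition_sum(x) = [[0.36+0.13j,  0.66-0.21j], [(-0.2+0.06j),  -0.22+0.31j]] + [[(0.36-0.13j), 0.66+0.21j], [(-0.2-0.06j), (-0.22-0.31j)]]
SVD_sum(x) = [[0.76, 1.31], [-0.29, -0.5]] + [[-0.04,0.02], [-0.11,0.06]]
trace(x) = 0.28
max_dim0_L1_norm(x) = 1.77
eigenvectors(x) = [[(0.88+0j), (0.88-0j)], [(-0.38+0.29j), -0.38-0.29j]]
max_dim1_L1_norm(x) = 2.05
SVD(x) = [[-0.93,0.36], [0.36,0.93]] @ diag([1.619643757771764, 0.1328687243521149]) @ [[-0.50,-0.86],[-0.86,0.50]]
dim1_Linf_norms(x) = [1.33, 0.44]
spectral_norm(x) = 1.62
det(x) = 0.22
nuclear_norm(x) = 1.75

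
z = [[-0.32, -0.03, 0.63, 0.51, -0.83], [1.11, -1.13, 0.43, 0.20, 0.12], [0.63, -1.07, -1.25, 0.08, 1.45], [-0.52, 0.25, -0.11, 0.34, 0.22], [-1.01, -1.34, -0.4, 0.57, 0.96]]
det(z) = -0.789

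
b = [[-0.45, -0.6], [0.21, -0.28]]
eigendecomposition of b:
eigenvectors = [[0.86+0.00j,(0.86-0j)], [(-0.12-0.49j),-0.12+0.49j]]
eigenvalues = [(-0.37+0.34j), (-0.37-0.34j)]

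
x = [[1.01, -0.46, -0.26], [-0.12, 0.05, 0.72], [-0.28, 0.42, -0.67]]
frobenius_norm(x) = 1.59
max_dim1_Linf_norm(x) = 1.01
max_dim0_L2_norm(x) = 1.05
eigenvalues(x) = [1.17, 0.18, -0.96]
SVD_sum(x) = [[0.99, -0.52, -0.22], [-0.23, 0.12, 0.05], [-0.26, 0.14, 0.06]] + [[-0.0, 0.01, -0.05], [0.06, -0.17, 0.65], [-0.06, 0.20, -0.75]] + [[0.03, 0.05, 0.01], [0.06, 0.1, 0.02], [0.05, 0.08, 0.02]]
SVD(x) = [[-0.94, 0.05, 0.33], [0.22, -0.65, 0.72], [0.25, 0.76, 0.60]] @ diag([1.2074051968142538, 1.026855139668613, 0.161372899961819]) @ [[-0.87, 0.46, 0.2],[-0.08, 0.26, -0.96],[0.49, 0.85, 0.18]]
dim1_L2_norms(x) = [1.14, 0.73, 0.84]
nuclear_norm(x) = 2.40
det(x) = -0.20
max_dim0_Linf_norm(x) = 1.01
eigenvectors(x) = [[0.95, -0.52, -0.03],[-0.23, -0.82, -0.58],[-0.20, -0.23, 0.81]]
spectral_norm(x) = 1.21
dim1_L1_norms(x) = [1.73, 0.89, 1.37]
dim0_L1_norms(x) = [1.41, 0.93, 1.65]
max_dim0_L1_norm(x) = 1.65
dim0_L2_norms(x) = [1.05, 0.62, 1.02]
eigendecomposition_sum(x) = [[0.98, -0.53, -0.34],[-0.23, 0.13, 0.08],[-0.2, 0.11, 0.07]] + [[0.03, 0.08, 0.06],[0.05, 0.12, 0.09],[0.01, 0.03, 0.03]] + [[0.0, -0.01, 0.03], [0.07, -0.20, 0.55], [-0.09, 0.28, -0.77]]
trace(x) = 0.39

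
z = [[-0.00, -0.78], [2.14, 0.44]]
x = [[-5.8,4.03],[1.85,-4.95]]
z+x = [[-5.80, 3.25], [3.99, -4.51]]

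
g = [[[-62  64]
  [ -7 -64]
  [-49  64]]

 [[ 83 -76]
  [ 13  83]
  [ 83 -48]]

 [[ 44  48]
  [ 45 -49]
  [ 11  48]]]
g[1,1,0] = 13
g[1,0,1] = -76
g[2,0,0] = 44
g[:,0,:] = [[-62, 64], [83, -76], [44, 48]]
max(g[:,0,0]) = 83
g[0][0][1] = 64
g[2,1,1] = -49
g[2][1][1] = -49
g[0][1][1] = -64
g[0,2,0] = -49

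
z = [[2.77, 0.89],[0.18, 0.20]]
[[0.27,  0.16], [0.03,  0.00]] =z @ [[0.07,0.08], [0.09,-0.07]]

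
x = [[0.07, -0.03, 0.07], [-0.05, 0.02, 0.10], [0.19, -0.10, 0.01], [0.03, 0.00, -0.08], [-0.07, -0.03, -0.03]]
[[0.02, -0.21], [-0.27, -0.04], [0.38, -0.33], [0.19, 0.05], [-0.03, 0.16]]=x @ [[1.6, -1.72], [-0.92, -0.09], [-1.74, -1.27]]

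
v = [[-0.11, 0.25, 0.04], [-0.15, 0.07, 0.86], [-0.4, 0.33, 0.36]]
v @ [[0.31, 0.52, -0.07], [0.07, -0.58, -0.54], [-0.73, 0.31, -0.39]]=[[-0.05, -0.19, -0.14],[-0.67, 0.15, -0.36],[-0.36, -0.29, -0.29]]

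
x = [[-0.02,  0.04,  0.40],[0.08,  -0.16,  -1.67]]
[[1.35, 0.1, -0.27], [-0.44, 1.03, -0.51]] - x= [[1.37, 0.06, -0.67], [-0.52, 1.19, 1.16]]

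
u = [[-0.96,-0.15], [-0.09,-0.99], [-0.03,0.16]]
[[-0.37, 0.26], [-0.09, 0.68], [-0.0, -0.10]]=u @ [[0.38, -0.17],  [0.06, -0.67]]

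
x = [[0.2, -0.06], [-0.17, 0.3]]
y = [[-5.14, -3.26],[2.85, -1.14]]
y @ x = [[-0.47, -0.67], [0.76, -0.51]]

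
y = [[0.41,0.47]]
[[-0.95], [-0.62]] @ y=[[-0.39, -0.45], [-0.25, -0.29]]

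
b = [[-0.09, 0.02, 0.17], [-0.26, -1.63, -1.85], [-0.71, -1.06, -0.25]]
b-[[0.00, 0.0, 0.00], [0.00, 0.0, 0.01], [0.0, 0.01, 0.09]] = [[-0.09, 0.02, 0.17], [-0.26, -1.63, -1.86], [-0.71, -1.07, -0.34]]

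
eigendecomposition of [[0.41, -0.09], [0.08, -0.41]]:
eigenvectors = [[1.0, 0.11],[0.10, 0.99]]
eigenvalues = [0.4, -0.4]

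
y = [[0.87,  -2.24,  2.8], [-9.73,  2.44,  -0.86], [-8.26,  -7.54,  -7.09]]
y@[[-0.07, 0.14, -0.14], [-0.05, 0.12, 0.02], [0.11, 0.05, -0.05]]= [[0.36, -0.01, -0.31], [0.46, -1.11, 1.45], [0.18, -2.42, 1.36]]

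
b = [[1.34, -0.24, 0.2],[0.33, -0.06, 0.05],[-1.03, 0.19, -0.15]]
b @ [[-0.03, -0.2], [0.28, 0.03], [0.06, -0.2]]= [[-0.1, -0.32], [-0.02, -0.08], [0.08, 0.24]]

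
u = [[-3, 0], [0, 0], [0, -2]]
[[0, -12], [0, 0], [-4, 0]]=u@[[0, 4], [2, 0]]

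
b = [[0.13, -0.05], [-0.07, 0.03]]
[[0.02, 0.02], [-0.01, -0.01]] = b @ [[-0.1, 0.13], [-0.62, -0.12]]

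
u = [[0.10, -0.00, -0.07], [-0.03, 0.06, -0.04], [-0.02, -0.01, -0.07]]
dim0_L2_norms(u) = [0.11, 0.06, 0.11]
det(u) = -0.00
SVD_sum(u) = [[0.08, 0.0, -0.09],[0.01, 0.0, -0.01],[0.03, 0.0, -0.03]] + [[0.01,  -0.01,  0.01],[-0.05,  0.03,  -0.04],[-0.03,  0.02,  -0.03]] + [[0.0, 0.01, 0.00],[0.01, 0.03, 0.01],[-0.01, -0.03, -0.01]]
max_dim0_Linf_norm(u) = 0.1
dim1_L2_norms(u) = [0.12, 0.08, 0.07]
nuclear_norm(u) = 0.27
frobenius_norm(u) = 0.16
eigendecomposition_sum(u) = [[0.11, 0.01, -0.05], [-0.06, -0.01, 0.03], [-0.01, -0.0, 0.0]] + [[-0.0,-0.01,0.0], [0.04,0.07,-0.04], [-0.00,-0.00,0.00]] + [[-0.00, -0.0, -0.03], [-0.00, -0.00, -0.03], [-0.01, -0.01, -0.08]]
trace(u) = 0.09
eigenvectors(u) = [[-0.86, -0.11, 0.34],[0.5, 0.99, 0.32],[0.07, -0.06, 0.88]]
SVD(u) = [[-0.96, 0.22, -0.19], [-0.06, -0.79, -0.61], [-0.28, -0.57, 0.77]] @ diag([0.12550259275679562, 0.09037555178634891, 0.04981323971229815]) @ [[-0.7, -0.01, 0.71],[0.63, -0.46, 0.62],[-0.33, -0.89, -0.33]]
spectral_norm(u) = 0.13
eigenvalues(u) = [0.11, 0.07, -0.08]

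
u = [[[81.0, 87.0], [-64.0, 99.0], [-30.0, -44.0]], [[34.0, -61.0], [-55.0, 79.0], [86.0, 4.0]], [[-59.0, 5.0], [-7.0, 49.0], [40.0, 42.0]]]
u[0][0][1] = 87.0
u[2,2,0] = 40.0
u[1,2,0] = 86.0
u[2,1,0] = -7.0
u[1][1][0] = -55.0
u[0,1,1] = 99.0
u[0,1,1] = 99.0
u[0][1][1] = 99.0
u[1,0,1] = -61.0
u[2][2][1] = 42.0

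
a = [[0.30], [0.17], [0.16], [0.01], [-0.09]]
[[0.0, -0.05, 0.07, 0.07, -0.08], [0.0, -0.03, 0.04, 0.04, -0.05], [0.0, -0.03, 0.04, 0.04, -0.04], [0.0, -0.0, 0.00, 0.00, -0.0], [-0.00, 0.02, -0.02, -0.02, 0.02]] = a @ [[0.01, -0.18, 0.23, 0.22, -0.27]]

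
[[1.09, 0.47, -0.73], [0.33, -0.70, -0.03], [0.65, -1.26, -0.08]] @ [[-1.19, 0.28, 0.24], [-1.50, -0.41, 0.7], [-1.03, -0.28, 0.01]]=[[-1.25, 0.32, 0.58], [0.69, 0.39, -0.41], [1.2, 0.72, -0.73]]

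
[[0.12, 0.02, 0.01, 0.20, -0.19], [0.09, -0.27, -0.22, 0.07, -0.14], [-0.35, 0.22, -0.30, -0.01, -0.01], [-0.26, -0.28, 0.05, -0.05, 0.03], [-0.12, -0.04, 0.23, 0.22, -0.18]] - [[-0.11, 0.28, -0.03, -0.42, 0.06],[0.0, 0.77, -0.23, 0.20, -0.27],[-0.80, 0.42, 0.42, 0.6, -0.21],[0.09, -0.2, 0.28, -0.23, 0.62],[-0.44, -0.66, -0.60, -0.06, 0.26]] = [[0.23, -0.26, 0.04, 0.62, -0.25], [0.09, -1.04, 0.01, -0.13, 0.13], [0.45, -0.2, -0.72, -0.61, 0.2], [-0.35, -0.08, -0.23, 0.18, -0.59], [0.32, 0.62, 0.83, 0.28, -0.44]]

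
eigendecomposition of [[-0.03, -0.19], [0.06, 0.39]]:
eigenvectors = [[-0.99,0.44],[0.15,-0.9]]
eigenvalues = [-0.0, 0.36]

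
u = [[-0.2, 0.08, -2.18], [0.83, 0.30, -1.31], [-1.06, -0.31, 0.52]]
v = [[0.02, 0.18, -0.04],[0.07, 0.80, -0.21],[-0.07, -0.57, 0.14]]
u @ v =[[0.15, 1.27, -0.31], [0.13, 1.14, -0.28], [-0.08, -0.74, 0.18]]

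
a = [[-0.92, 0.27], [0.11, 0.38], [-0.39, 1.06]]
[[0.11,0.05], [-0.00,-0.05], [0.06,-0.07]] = a@[[-0.11, -0.08], [0.02, -0.1]]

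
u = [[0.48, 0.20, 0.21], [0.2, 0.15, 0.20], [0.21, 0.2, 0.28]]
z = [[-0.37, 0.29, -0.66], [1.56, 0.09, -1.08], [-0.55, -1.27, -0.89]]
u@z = [[0.02,-0.11,-0.72],[0.05,-0.18,-0.47],[0.08,-0.28,-0.6]]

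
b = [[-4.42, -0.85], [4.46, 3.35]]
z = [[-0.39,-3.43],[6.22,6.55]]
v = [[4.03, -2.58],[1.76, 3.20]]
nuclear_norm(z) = 11.45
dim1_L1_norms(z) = [3.82, 12.77]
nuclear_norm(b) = 8.57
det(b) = -11.02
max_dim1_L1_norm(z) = 12.77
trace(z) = 6.16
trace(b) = -1.07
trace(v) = 7.23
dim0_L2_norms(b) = [6.28, 3.46]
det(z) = 18.78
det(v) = 17.44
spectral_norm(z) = 9.46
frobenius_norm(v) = 6.02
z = b + v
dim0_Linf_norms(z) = [6.22, 6.55]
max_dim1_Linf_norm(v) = 4.03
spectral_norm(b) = 6.99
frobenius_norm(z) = 9.67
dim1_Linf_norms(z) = [3.43, 6.55]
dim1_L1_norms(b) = [5.27, 7.81]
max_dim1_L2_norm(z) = 9.03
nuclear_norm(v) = 8.43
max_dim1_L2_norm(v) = 4.79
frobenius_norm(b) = 7.17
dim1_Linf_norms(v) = [4.03, 3.2]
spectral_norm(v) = 4.80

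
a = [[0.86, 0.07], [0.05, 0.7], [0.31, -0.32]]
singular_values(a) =[0.92, 0.77]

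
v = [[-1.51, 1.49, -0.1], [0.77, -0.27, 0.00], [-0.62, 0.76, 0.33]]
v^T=[[-1.51, 0.77, -0.62], [1.49, -0.27, 0.76], [-0.10, 0.0, 0.33]]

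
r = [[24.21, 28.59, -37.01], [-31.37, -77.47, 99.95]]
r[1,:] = [-31.37, -77.47, 99.95]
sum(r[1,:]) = -8.89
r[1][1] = -77.47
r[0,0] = 24.21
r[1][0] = -31.37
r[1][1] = -77.47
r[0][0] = 24.21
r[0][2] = -37.01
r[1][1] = -77.47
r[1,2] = 99.95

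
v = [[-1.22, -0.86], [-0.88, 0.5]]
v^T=[[-1.22, -0.88], [-0.86, 0.5]]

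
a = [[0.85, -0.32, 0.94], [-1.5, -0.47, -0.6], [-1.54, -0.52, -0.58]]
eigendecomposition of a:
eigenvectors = [[-0.41-0.07j, -0.41+0.07j, (0.46+0j)], [(0.63-0j), 0.63+0.00j, (-0.64+0j)], [(0.65+0j), (0.65-0j), -0.62+0.00j]]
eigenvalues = [(-0.12+0.18j), (-0.12-0.18j), (0.04+0j)]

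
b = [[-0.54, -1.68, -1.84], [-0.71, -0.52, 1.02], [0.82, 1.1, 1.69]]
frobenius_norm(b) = 3.61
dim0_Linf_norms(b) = [0.82, 1.68, 1.84]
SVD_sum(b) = [[-0.66, -1.47, -1.96],[0.08, 0.17, 0.23],[0.56, 1.25, 1.66]] + [[-0.06, -0.06, 0.06], [-0.78, -0.7, 0.79], [0.03, 0.03, -0.03]] + [[0.19, -0.15, 0.05], [-0.01, 0.00, -0.00], [0.22, -0.18, 0.06]]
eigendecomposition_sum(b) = [[-0.5, -0.77, -0.04], [-0.71, -1.08, -0.06], [0.37, 0.56, 0.03]] + [[1.15, 0.23, 2.02], [-0.74, -0.15, -1.31], [-0.13, -0.03, -0.24]] + [[-1.18, -1.14, -3.82], [0.74, 0.71, 2.39], [0.59, 0.56, 1.89]]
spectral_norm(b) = 3.34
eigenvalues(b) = [-1.56, 0.76, 1.42]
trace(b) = 0.63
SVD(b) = [[-0.76, -0.08, 0.65], [0.09, -1.0, -0.02], [0.65, 0.04, 0.76]] @ diag([3.3416205917818593, 1.319052002898385, 0.3829799397216756]) @ [[0.26, 0.58, 0.77], [0.6, 0.53, -0.60], [0.76, -0.62, 0.21]]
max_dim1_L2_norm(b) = 2.55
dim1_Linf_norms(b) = [1.84, 1.02, 1.69]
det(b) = -1.69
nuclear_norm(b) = 5.04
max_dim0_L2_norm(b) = 2.7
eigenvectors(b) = [[-0.53, -0.84, -0.78], [-0.75, 0.54, 0.49], [0.39, 0.10, 0.39]]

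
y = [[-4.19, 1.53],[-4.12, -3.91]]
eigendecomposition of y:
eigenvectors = [[-0.03+0.52j, (-0.03-0.52j)], [(-0.85+0j), (-0.85-0j)]]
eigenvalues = [(-4.05+2.51j), (-4.05-2.51j)]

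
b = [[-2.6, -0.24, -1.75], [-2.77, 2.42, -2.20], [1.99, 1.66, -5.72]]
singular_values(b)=[6.79, 4.35, 1.62]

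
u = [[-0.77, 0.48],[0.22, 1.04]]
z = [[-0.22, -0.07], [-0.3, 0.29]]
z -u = [[0.55, -0.55], [-0.52, -0.75]]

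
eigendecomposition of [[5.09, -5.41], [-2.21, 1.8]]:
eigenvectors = [[0.93, 0.7], [-0.37, 0.71]]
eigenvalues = [7.27, -0.38]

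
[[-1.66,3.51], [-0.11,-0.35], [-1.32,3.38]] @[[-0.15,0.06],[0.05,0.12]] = [[0.42, 0.32], [-0.00, -0.05], [0.37, 0.33]]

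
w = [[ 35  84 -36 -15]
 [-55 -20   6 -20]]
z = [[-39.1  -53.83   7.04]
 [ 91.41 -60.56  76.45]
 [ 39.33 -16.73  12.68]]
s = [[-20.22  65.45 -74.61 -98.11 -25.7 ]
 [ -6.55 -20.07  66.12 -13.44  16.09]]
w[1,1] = -20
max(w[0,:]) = 84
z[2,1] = -16.73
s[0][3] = -98.11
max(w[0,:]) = 84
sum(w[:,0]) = -20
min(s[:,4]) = -25.7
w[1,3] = -20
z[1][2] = 76.45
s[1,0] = -6.55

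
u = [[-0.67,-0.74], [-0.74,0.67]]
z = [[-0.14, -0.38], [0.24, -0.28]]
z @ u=[[0.38, -0.15], [0.05, -0.37]]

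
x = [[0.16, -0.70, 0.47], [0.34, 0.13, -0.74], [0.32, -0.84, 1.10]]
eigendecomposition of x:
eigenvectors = [[0.66+0.00j, 0.66-0.00j, (0.43+0j)],[(0.36-0.54j), 0.36+0.54j, (-0.32+0j)],[0.17-0.33j, 0.17+0.33j, 0.84+0.00j]]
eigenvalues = [(-0.1+0.34j), (-0.1-0.34j), (1.59+0j)]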